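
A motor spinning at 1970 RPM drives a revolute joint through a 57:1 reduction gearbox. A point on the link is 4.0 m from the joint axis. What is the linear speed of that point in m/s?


omega_motor = 1970 * 2*pi/60 = 206.2979 rad/s
omega_joint = omega_motor / 57 = 3.6193 rad/s
v = omega_joint * r = 3.6193 * 4.0
= 14.477 m/s


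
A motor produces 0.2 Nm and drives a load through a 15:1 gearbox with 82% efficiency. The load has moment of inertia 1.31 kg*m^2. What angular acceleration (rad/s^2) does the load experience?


tau_out = tau_motor * N * eta
= 0.2 * 15 * 0.82 = 2.46 Nm
alpha = tau_out / I = 2.46 / 1.31
= 1.8779 rad/s^2


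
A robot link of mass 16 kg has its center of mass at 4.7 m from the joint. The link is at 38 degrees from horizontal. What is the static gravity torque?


tau = m*g*L*cos(angle)
= 16 * 9.81 * 4.7 * cos(38 deg)
= 16 * 9.81 * 4.7 * 0.788
= 581.325 Nm


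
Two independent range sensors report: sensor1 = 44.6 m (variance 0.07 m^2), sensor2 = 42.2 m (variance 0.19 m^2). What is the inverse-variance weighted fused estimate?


w1 = (1/var1) / (1/var1 + 1/var2)
   = 14.2857 / (14.2857 + 5.2632) = 0.7308
w2 = 1 - w1 = 0.2692
fused = w1*s1 + w2*s2 = 32.5923 + 11.3615
= 43.9538 m


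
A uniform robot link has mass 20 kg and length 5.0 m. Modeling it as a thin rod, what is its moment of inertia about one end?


I = (1/3) * m * L^2
= (1/3) * 20 * 5.0^2
= 0.333333 * 20 * 25.0
= 166.6667 kg*m^2


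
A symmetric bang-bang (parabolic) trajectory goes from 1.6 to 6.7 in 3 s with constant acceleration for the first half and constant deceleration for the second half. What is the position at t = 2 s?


Symmetric rest-to-rest: each phase covers (pf-p0)/2 in time T/2. 0.5*a*(T/2)^2 = (pf-p0)/2 => a = 4*(pf-p0)/T^2
a = 4*(6.7-1.6)/3^2 = 2.2667
t = 2 is in the deceleration phase (t > T/2).
p = pf - 0.5*a*(T-t)^2 = 6.7 - 0.5*2.2667*1^2
= 5.5667


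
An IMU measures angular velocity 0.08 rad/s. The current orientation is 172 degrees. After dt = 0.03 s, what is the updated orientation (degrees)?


delta_theta = w * dt = 0.08 * 0.03 = 0.0024 rad
= 0.1375 deg
theta_new = 172 + 0.1375 = 172.1375 deg


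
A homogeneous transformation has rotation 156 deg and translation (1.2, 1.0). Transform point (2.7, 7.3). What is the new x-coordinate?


x' = cos(theta)*px - sin(theta)*py + tx
= -0.9135*2.7 - 0.4067*7.3 + 1.2
= -4.2358


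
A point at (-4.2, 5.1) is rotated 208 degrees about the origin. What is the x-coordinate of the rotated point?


x' = x*cos(theta) - y*sin(theta)
cos(208 deg) = -0.8829, sin(208 deg) = -0.4695
x' = -4.2 * -0.8829 - 5.1 * -0.4695
= 3.7084 - -2.3943
= 6.1027


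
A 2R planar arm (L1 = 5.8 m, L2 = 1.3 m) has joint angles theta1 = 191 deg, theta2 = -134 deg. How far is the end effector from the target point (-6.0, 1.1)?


End effector via forward kinematics:
x = L1*cos(t1) + L2*cos(t1+t2) = -4.9854
y = L1*sin(t1) + L2*sin(t1+t2) = -0.0164
Distance to target:
d = sqrt((-6.0 - -4.9854)^2 + (1.1 - -0.0164)^2)
= sqrt(1.0294 + 1.2464)
= 1.5086 m


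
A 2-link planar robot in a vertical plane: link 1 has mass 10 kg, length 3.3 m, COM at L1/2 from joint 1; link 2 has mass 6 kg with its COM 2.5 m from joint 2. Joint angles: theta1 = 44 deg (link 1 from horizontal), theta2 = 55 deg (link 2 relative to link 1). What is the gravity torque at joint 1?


Horizontal distance from joint 1 to link-1 COM:
  x_c1 = (L1/2)*cos(t1) = 1.65 * 0.7193 = 1.1869 m
Horizontal distance from joint 1 to link-2 COM:
  x_c2 = L1*cos(t1) + Lc2*cos(t1+t2)
       = 3.3*0.7193 + 2.5*-0.1564 = 1.9827 m
tau1 = m1*g*x_c1 + m2*g*x_c2
     = 10*9.81*1.1869 + 6*9.81*1.9827
     = 116.4359 + 116.7038
     = 233.1397 Nm


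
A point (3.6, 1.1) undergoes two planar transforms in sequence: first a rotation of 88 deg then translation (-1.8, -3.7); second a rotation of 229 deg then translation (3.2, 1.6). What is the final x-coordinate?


After transform 1:
x1 = cos(88)*3.6 - sin(88)*1.1 + -1.8 = -2.7737
y1 = sin(88)*3.6 + cos(88)*1.1 + -3.7 = -0.0638
After transform 2:
x2 = cos(229)*-2.7737 - sin(229)*-0.0638 + 3.2
= 4.9716


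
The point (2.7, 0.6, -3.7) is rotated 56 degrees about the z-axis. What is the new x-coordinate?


Rotation about z-axis: x' = x*cos(theta) - y*sin(theta)
= 2.7 * 0.5592 - 0.6 * 0.829
= 1.0124


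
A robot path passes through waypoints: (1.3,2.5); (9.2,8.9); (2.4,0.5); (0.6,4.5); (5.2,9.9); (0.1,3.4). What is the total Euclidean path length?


Segment lengths:
  seg1 = sqrt((7.9)^2 + (6.4)^2) = 10.1671
  seg2 = sqrt((-6.8)^2 + (-8.4)^2) = 10.8074
  seg3 = sqrt((-1.8)^2 + (4.0)^2) = 4.3863
  seg4 = sqrt((4.6)^2 + (5.4)^2) = 7.0937
  seg5 = sqrt((-5.1)^2 + (-6.5)^2) = 8.262
Total = 40.7165


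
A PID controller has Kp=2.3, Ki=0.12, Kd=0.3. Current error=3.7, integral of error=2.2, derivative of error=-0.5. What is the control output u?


u = Kp*e + Ki*int(e) + Kd*de/dt
= 2.3*3.7 + 0.12*2.2 + 0.3*(-0.5)
= 8.51 + 0.264 + -0.15
= 8.624


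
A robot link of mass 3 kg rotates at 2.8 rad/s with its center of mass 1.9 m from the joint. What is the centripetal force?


F = m * omega^2 * r
= 3 * 2.8^2 * 1.9
= 3 * 7.84 * 1.9
= 44.688 N


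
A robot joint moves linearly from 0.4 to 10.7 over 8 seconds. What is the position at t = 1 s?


s = t/T = 1/8 = 0.125
p(t) = p0 + (pf-p0)*s
= 0.4 + (10.7 - 0.4) * 0.125
= 1.6875


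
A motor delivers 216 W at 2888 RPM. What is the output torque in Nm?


omega = 2888 * 2*pi/60 = 302.4307 rad/s
tau = P / omega = 216 / 302.4307
= 0.7142 Nm


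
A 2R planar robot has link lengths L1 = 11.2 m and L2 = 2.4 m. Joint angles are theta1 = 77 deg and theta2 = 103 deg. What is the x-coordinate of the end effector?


Convert angles to radians: theta1 = 1.3439, theta2 = 1.7977
x = L1*cos(theta1) + L2*cos(theta1+theta2)
x = 2.5195 + -2.4
x = 0.1195


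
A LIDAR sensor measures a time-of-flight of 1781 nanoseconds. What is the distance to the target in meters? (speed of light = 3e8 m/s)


tof = 1781 ns = 1.781e-06 s
dist = c * tof / 2
= 3e8 * 1.781e-06 / 2
= 267.15 m


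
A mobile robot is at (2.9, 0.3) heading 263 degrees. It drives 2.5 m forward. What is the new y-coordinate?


y_new = y0 + d*sin(theta)
= 0.3 + 2.5*sin(263)
= 0.3 + -2.4814
= -2.1814


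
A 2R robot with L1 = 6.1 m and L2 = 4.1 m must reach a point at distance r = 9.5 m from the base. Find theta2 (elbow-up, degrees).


cos(theta2) = (r^2 - L1^2 - L2^2) / (2*L1*L2)
cos(theta2) = (90.25 - 37.21 - 16.81) / 50.02
cos(theta2) = 0.72431
theta2 = 43.5885 degrees


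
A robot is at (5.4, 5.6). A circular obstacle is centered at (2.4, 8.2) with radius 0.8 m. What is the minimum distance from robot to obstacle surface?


center_dist = sqrt((5.4-2.4)^2 + (5.6-8.2)^2)
= sqrt(9.0 + 6.76)
= 3.9699
min_dist = center_dist - radius = 3.9699 - 0.8 = 3.1699 m


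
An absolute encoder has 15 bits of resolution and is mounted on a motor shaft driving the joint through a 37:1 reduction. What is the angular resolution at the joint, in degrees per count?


counts = 2^15 = 32768
effective counts at joint = 32768 * 37 = 1212416
resolution = 360 / 1212416
= 2.9693e-04 deg/count


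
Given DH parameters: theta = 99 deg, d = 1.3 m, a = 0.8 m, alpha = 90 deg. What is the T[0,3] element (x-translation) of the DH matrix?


T[0,3] = a * cos(theta)
= 0.8 * cos(99 deg)
= 0.8 * -0.1564
= -0.1251


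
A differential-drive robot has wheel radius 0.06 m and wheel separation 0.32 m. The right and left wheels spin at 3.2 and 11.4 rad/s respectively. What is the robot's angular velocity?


vR = r*wR = 0.06*3.2 = 0.192 m/s
vL = r*wL = 0.06*11.4 = 0.684 m/s
v = (vR+vL)/2 = 0.438 m/s
omega = (vR-vL)/L = -1.5375 rad/s
angular velocity = -1.5375 rad/s


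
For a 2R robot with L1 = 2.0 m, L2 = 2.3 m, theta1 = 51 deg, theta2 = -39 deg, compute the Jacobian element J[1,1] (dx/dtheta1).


J[1,1] = -L1*sin(t1) - L2*sin(t1+t2)
= -2.0*sin(51) - 2.3*sin(12)
= -2.0325


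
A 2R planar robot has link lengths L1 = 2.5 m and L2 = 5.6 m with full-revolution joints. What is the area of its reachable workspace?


r_max = L1 + L2 = 8.1 m
r_min = |L1 - L2| = 3.1 m
Area = pi*(r_max^2 - r_min^2)
= pi*(65.61 - 9.61)
= pi * 56.0
= 175.9292 m^2


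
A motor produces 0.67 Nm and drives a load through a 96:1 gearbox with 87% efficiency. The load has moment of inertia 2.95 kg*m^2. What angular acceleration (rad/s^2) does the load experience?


tau_out = tau_motor * N * eta
= 0.67 * 96 * 0.87 = 55.9584 Nm
alpha = tau_out / I = 55.9584 / 2.95
= 18.9689 rad/s^2


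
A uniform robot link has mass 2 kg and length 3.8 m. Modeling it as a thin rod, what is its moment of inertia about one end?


I = (1/3) * m * L^2
= (1/3) * 2 * 3.8^2
= 0.333333 * 2 * 14.44
= 9.6267 kg*m^2


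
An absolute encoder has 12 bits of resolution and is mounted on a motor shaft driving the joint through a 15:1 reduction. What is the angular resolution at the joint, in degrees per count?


counts = 2^12 = 4096
effective counts at joint = 4096 * 15 = 61440
resolution = 360 / 61440
= 0.0059 deg/count


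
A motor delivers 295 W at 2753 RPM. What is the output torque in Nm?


omega = 2753 * 2*pi/60 = 288.2935 rad/s
tau = P / omega = 295 / 288.2935
= 1.0233 Nm


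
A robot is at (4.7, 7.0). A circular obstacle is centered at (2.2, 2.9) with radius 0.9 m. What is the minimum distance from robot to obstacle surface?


center_dist = sqrt((4.7-2.2)^2 + (7.0-2.9)^2)
= sqrt(6.25 + 16.81)
= 4.8021
min_dist = center_dist - radius = 4.8021 - 0.9 = 3.9021 m


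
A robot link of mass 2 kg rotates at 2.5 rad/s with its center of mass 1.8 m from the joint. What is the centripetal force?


F = m * omega^2 * r
= 2 * 2.5^2 * 1.8
= 2 * 6.25 * 1.8
= 22.5 N


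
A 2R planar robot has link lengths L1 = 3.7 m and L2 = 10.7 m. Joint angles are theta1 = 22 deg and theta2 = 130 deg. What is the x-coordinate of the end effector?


Convert angles to radians: theta1 = 0.384, theta2 = 2.2689
x = L1*cos(theta1) + L2*cos(theta1+theta2)
x = 3.4306 + -9.4475
x = -6.017


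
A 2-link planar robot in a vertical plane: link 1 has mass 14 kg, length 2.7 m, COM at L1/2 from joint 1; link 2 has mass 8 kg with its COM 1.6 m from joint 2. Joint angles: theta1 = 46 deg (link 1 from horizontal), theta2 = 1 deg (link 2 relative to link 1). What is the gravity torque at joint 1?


Horizontal distance from joint 1 to link-1 COM:
  x_c1 = (L1/2)*cos(t1) = 1.35 * 0.6947 = 0.9378 m
Horizontal distance from joint 1 to link-2 COM:
  x_c2 = L1*cos(t1) + Lc2*cos(t1+t2)
       = 2.7*0.6947 + 1.6*0.682 = 2.9668 m
tau1 = m1*g*x_c1 + m2*g*x_c2
     = 14*9.81*0.9378 + 8*9.81*2.9668
     = 128.7959 + 232.8325
     = 361.6284 Nm


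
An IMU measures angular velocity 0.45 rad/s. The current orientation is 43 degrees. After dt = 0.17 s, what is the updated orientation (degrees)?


delta_theta = w * dt = 0.45 * 0.17 = 0.0765 rad
= 4.3831 deg
theta_new = 43 + 4.3831 = 47.3831 deg


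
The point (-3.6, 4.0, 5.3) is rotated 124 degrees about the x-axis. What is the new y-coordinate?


Rotation about x-axis: y' = y*cos(theta) - z*sin(theta)
= 4.0 * -0.5592 - 5.3 * 0.829
= -6.6307


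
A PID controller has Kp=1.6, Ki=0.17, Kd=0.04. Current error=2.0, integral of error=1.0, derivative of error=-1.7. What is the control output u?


u = Kp*e + Ki*int(e) + Kd*de/dt
= 1.6*2.0 + 0.17*1.0 + 0.04*(-1.7)
= 3.2 + 0.17 + -0.068
= 3.302


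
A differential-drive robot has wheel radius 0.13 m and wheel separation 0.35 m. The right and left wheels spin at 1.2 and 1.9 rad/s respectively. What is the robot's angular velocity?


vR = r*wR = 0.13*1.2 = 0.156 m/s
vL = r*wL = 0.13*1.9 = 0.247 m/s
v = (vR+vL)/2 = 0.2015 m/s
omega = (vR-vL)/L = -0.26 rad/s
angular velocity = -0.26 rad/s


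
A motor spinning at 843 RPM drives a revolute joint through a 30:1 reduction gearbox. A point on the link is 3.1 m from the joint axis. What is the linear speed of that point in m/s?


omega_motor = 843 * 2*pi/60 = 88.2788 rad/s
omega_joint = omega_motor / 30 = 2.9426 rad/s
v = omega_joint * r = 2.9426 * 3.1
= 9.1221 m/s


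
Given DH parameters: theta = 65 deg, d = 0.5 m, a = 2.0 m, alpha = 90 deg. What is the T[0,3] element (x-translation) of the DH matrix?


T[0,3] = a * cos(theta)
= 2.0 * cos(65 deg)
= 2.0 * 0.4226
= 0.8452


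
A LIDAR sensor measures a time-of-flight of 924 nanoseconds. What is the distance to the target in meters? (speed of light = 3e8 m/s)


tof = 924 ns = 9.24e-07 s
dist = c * tof / 2
= 3e8 * 9.24e-07 / 2
= 138.6 m


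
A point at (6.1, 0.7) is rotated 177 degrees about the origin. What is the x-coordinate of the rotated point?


x' = x*cos(theta) - y*sin(theta)
cos(177 deg) = -0.9986, sin(177 deg) = 0.0523
x' = 6.1 * -0.9986 - 0.7 * 0.0523
= -6.0916 - 0.0366
= -6.1283


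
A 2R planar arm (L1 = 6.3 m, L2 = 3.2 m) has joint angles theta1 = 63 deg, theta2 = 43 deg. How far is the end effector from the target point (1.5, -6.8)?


End effector via forward kinematics:
x = L1*cos(t1) + L2*cos(t1+t2) = 1.9781
y = L1*sin(t1) + L2*sin(t1+t2) = 8.6894
Distance to target:
d = sqrt((1.5 - 1.9781)^2 + (-6.8 - 8.6894)^2)
= sqrt(0.2286 + 239.9208)
= 15.4968 m


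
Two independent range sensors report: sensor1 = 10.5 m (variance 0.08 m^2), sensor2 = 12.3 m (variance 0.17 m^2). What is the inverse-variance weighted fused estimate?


w1 = (1/var1) / (1/var1 + 1/var2)
   = 12.5 / (12.5 + 5.8824) = 0.68
w2 = 1 - w1 = 0.32
fused = w1*s1 + w2*s2 = 7.14 + 3.936
= 11.076 m


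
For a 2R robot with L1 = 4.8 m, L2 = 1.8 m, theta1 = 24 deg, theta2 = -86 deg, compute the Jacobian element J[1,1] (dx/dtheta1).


J[1,1] = -L1*sin(t1) - L2*sin(t1+t2)
= -4.8*sin(24) - 1.8*sin(-62)
= -0.363


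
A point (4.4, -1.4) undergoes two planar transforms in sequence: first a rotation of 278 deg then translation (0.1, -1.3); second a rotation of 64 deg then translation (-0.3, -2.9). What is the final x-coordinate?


After transform 1:
x1 = cos(278)*4.4 - sin(278)*-1.4 + 0.1 = -0.674
y1 = sin(278)*4.4 + cos(278)*-1.4 + -1.3 = -5.852
After transform 2:
x2 = cos(64)*-0.674 - sin(64)*-5.852 + -0.3
= 4.6643


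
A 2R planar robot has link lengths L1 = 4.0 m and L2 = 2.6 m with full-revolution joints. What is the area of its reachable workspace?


r_max = L1 + L2 = 6.6 m
r_min = |L1 - L2| = 1.4 m
Area = pi*(r_max^2 - r_min^2)
= pi*(43.56 - 1.96)
= pi * 41.6
= 130.6903 m^2


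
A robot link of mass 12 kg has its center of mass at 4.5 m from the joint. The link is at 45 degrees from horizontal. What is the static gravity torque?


tau = m*g*L*cos(angle)
= 12 * 9.81 * 4.5 * cos(45 deg)
= 12 * 9.81 * 4.5 * 0.7071
= 374.5827 Nm


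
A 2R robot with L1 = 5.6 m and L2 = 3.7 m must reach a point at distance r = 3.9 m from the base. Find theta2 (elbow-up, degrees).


cos(theta2) = (r^2 - L1^2 - L2^2) / (2*L1*L2)
cos(theta2) = (15.21 - 31.36 - 13.69) / 41.44
cos(theta2) = -0.720077
theta2 = 136.0609 degrees


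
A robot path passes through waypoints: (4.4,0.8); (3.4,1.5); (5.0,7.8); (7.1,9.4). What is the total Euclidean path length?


Segment lengths:
  seg1 = sqrt((-1.0)^2 + (0.7)^2) = 1.2207
  seg2 = sqrt((1.6)^2 + (6.3)^2) = 6.5
  seg3 = sqrt((2.1)^2 + (1.6)^2) = 2.6401
Total = 10.3607


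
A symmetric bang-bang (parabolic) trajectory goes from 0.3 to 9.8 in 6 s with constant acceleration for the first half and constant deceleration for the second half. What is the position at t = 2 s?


Symmetric rest-to-rest: each phase covers (pf-p0)/2 in time T/2. 0.5*a*(T/2)^2 = (pf-p0)/2 => a = 4*(pf-p0)/T^2
a = 4*(9.8-0.3)/6^2 = 1.0556
t = 2 is in the acceleration phase (t <= T/2).
p = p0 + 0.5*a*t^2 = 0.3 + 0.5*1.0556*2^2
= 2.4111


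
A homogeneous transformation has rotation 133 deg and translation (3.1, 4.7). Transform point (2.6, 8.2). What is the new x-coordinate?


x' = cos(theta)*px - sin(theta)*py + tx
= -0.682*2.6 - 0.7314*8.2 + 3.1
= -4.6703


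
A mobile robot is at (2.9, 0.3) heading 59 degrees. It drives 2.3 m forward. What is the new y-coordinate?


y_new = y0 + d*sin(theta)
= 0.3 + 2.3*sin(59)
= 0.3 + 1.9715
= 2.2715


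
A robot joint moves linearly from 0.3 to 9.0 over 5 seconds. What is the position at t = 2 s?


s = t/T = 2/5 = 0.4
p(t) = p0 + (pf-p0)*s
= 0.3 + (9.0 - 0.3) * 0.4
= 3.78


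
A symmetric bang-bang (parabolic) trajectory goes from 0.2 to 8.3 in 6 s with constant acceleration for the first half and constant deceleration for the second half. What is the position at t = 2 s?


Symmetric rest-to-rest: each phase covers (pf-p0)/2 in time T/2. 0.5*a*(T/2)^2 = (pf-p0)/2 => a = 4*(pf-p0)/T^2
a = 4*(8.3-0.2)/6^2 = 0.9
t = 2 is in the acceleration phase (t <= T/2).
p = p0 + 0.5*a*t^2 = 0.2 + 0.5*0.9*2^2
= 2.0


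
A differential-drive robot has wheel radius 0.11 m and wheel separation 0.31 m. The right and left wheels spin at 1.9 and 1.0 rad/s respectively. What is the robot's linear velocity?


vR = r*wR = 0.11*1.9 = 0.209 m/s
vL = r*wL = 0.11*1.0 = 0.11 m/s
v = (vR+vL)/2 = 0.1595 m/s
omega = (vR-vL)/L = 0.3194 rad/s
linear velocity = 0.1595 m/s


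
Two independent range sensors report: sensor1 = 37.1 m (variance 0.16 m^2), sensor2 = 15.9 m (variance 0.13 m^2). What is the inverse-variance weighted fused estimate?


w1 = (1/var1) / (1/var1 + 1/var2)
   = 6.25 / (6.25 + 7.6923) = 0.4483
w2 = 1 - w1 = 0.5517
fused = w1*s1 + w2*s2 = 16.631 + 8.7724
= 25.4034 m


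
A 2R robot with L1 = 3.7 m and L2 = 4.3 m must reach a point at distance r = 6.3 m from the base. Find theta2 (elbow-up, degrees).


cos(theta2) = (r^2 - L1^2 - L2^2) / (2*L1*L2)
cos(theta2) = (39.69 - 13.69 - 18.49) / 31.82
cos(theta2) = 0.236015
theta2 = 76.3485 degrees


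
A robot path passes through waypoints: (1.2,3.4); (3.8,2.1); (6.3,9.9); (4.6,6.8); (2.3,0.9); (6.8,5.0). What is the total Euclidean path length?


Segment lengths:
  seg1 = sqrt((2.6)^2 + (-1.3)^2) = 2.9069
  seg2 = sqrt((2.5)^2 + (7.8)^2) = 8.1908
  seg3 = sqrt((-1.7)^2 + (-3.1)^2) = 3.5355
  seg4 = sqrt((-2.3)^2 + (-5.9)^2) = 6.3325
  seg5 = sqrt((4.5)^2 + (4.1)^2) = 6.0877
Total = 27.0534


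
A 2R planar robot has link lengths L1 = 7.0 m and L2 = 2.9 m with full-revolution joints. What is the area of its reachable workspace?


r_max = L1 + L2 = 9.9 m
r_min = |L1 - L2| = 4.1 m
Area = pi*(r_max^2 - r_min^2)
= pi*(98.01 - 16.81)
= pi * 81.2
= 255.0973 m^2


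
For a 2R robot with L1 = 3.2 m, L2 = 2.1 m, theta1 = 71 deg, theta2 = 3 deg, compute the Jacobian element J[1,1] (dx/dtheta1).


J[1,1] = -L1*sin(t1) - L2*sin(t1+t2)
= -3.2*sin(71) - 2.1*sin(74)
= -5.0443


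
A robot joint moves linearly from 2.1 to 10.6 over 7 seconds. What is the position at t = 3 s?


s = t/T = 3/7 = 0.4286
p(t) = p0 + (pf-p0)*s
= 2.1 + (10.6 - 2.1) * 0.4286
= 5.7429


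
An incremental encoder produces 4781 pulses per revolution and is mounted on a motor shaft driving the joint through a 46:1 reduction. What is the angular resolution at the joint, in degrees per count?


counts per rev = 4781
effective counts at joint = 4781 * 46 = 219926
resolution = 360 / 219926
= 0.0016 deg/count


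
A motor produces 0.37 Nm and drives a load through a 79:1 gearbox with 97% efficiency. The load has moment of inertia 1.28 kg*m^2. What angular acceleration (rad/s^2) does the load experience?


tau_out = tau_motor * N * eta
= 0.37 * 79 * 0.97 = 28.3531 Nm
alpha = tau_out / I = 28.3531 / 1.28
= 22.1509 rad/s^2


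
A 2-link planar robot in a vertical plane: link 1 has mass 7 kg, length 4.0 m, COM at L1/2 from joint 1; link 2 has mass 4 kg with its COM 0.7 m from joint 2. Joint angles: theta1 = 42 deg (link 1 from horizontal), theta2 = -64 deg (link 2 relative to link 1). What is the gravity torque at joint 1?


Horizontal distance from joint 1 to link-1 COM:
  x_c1 = (L1/2)*cos(t1) = 2.0 * 0.7431 = 1.4863 m
Horizontal distance from joint 1 to link-2 COM:
  x_c2 = L1*cos(t1) + Lc2*cos(t1+t2)
       = 4.0*0.7431 + 0.7*0.9272 = 3.6216 m
tau1 = m1*g*x_c1 + m2*g*x_c2
     = 7*9.81*1.4863 + 4*9.81*3.6216
     = 102.0635 + 142.1119
     = 244.1754 Nm


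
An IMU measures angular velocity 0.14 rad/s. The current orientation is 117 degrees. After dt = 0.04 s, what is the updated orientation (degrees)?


delta_theta = w * dt = 0.14 * 0.04 = 0.0056 rad
= 0.3209 deg
theta_new = 117 + 0.3209 = 117.3209 deg


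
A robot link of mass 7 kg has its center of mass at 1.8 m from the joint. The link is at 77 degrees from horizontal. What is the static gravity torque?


tau = m*g*L*cos(angle)
= 7 * 9.81 * 1.8 * cos(77 deg)
= 7 * 9.81 * 1.8 * 0.225
= 27.8053 Nm


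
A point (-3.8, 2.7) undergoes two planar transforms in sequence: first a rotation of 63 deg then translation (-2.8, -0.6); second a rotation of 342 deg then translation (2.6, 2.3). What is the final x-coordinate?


After transform 1:
x1 = cos(63)*-3.8 - sin(63)*2.7 + -2.8 = -6.9309
y1 = sin(63)*-3.8 + cos(63)*2.7 + -0.6 = -2.7601
After transform 2:
x2 = cos(342)*-6.9309 - sin(342)*-2.7601 + 2.6
= -4.8446


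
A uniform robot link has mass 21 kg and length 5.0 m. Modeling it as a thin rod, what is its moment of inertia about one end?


I = (1/3) * m * L^2
= (1/3) * 21 * 5.0^2
= 0.333333 * 21 * 25.0
= 175.0 kg*m^2


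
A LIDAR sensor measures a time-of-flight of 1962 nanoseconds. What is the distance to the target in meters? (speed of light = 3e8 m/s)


tof = 1962 ns = 1.962e-06 s
dist = c * tof / 2
= 3e8 * 1.962e-06 / 2
= 294.3 m


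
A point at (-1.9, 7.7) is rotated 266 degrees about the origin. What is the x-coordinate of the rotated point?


x' = x*cos(theta) - y*sin(theta)
cos(266 deg) = -0.0698, sin(266 deg) = -0.9976
x' = -1.9 * -0.0698 - 7.7 * -0.9976
= 0.1325 - -7.6812
= 7.8138


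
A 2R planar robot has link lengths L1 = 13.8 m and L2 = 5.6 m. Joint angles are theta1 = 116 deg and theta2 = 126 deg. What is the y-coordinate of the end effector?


Convert angles to radians: theta1 = 2.0246, theta2 = 2.1991
y = L1*sin(theta1) + L2*sin(theta1+theta2)
y = 12.4034 + -4.9445
y = 7.4589


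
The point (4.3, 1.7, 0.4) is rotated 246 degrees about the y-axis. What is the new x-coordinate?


Rotation about y-axis: x' = x*cos(theta) + z*sin(theta)
= 4.3 * -0.4067 + 0.4 * -0.9135
= -2.1144


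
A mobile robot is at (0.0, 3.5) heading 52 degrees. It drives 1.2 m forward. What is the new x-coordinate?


x_new = x0 + d*cos(theta)
= 0.0 + 1.2*cos(52)
= 0.0 + 0.7388
= 0.7388


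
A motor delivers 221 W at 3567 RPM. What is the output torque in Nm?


omega = 3567 * 2*pi/60 = 373.5354 rad/s
tau = P / omega = 221 / 373.5354
= 0.5916 Nm


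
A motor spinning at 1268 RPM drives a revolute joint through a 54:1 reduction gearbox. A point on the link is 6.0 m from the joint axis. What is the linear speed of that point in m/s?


omega_motor = 1268 * 2*pi/60 = 132.7846 rad/s
omega_joint = omega_motor / 54 = 2.459 rad/s
v = omega_joint * r = 2.459 * 6.0
= 14.7538 m/s


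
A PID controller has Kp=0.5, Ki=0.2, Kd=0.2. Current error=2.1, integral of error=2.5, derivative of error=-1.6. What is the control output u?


u = Kp*e + Ki*int(e) + Kd*de/dt
= 0.5*2.1 + 0.2*2.5 + 0.2*(-1.6)
= 1.05 + 0.5 + -0.32
= 1.23


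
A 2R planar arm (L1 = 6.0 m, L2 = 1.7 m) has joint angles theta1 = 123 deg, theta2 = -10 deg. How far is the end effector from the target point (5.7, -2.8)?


End effector via forward kinematics:
x = L1*cos(t1) + L2*cos(t1+t2) = -3.9321
y = L1*sin(t1) + L2*sin(t1+t2) = 6.5969
Distance to target:
d = sqrt((5.7 - -3.9321)^2 + (-2.8 - 6.5969)^2)
= sqrt(92.7769 + 88.3014)
= 13.4565 m


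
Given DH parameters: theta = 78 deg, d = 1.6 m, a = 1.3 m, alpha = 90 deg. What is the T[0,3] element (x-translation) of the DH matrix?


T[0,3] = a * cos(theta)
= 1.3 * cos(78 deg)
= 1.3 * 0.2079
= 0.2703


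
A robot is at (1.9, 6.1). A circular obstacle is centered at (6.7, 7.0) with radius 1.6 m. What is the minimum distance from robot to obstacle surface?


center_dist = sqrt((1.9-6.7)^2 + (6.1-7.0)^2)
= sqrt(23.04 + 0.81)
= 4.8836
min_dist = center_dist - radius = 4.8836 - 1.6 = 3.2836 m


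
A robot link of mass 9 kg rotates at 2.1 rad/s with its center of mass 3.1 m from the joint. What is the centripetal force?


F = m * omega^2 * r
= 9 * 2.1^2 * 3.1
= 9 * 4.41 * 3.1
= 123.039 N


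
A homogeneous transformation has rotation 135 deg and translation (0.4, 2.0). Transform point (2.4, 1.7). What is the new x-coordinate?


x' = cos(theta)*px - sin(theta)*py + tx
= -0.7071*2.4 - 0.7071*1.7 + 0.4
= -2.4991


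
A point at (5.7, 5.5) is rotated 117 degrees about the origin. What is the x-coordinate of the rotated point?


x' = x*cos(theta) - y*sin(theta)
cos(117 deg) = -0.454, sin(117 deg) = 0.891
x' = 5.7 * -0.454 - 5.5 * 0.891
= -2.5877 - 4.9005
= -7.4883


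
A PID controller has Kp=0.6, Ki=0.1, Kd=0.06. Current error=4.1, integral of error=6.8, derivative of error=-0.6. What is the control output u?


u = Kp*e + Ki*int(e) + Kd*de/dt
= 0.6*4.1 + 0.1*6.8 + 0.06*(-0.6)
= 2.46 + 0.68 + -0.036
= 3.104


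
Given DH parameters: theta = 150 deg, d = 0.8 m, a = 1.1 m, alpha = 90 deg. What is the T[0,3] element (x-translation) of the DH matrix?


T[0,3] = a * cos(theta)
= 1.1 * cos(150 deg)
= 1.1 * -0.866
= -0.9526


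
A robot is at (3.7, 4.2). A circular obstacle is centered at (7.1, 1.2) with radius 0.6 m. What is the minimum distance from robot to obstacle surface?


center_dist = sqrt((3.7-7.1)^2 + (4.2-1.2)^2)
= sqrt(11.56 + 9.0)
= 4.5343
min_dist = center_dist - radius = 4.5343 - 0.6 = 3.9343 m


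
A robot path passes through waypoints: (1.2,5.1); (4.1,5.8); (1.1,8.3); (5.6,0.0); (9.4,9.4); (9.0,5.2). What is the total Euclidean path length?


Segment lengths:
  seg1 = sqrt((2.9)^2 + (0.7)^2) = 2.9833
  seg2 = sqrt((-3.0)^2 + (2.5)^2) = 3.9051
  seg3 = sqrt((4.5)^2 + (-8.3)^2) = 9.4414
  seg4 = sqrt((3.8)^2 + (9.4)^2) = 10.139
  seg5 = sqrt((-0.4)^2 + (-4.2)^2) = 4.219
Total = 30.6878


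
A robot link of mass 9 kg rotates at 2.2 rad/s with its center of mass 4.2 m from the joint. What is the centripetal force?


F = m * omega^2 * r
= 9 * 2.2^2 * 4.2
= 9 * 4.84 * 4.2
= 182.952 N


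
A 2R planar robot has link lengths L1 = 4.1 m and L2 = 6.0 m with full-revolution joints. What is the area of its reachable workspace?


r_max = L1 + L2 = 10.1 m
r_min = |L1 - L2| = 1.9 m
Area = pi*(r_max^2 - r_min^2)
= pi*(102.01 - 3.61)
= pi * 98.4
= 309.1327 m^2


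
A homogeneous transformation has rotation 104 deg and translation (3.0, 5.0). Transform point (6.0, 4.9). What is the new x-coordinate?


x' = cos(theta)*px - sin(theta)*py + tx
= -0.2419*6.0 - 0.9703*4.9 + 3.0
= -3.206


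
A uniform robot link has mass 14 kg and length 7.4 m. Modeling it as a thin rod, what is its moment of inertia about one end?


I = (1/3) * m * L^2
= (1/3) * 14 * 7.4^2
= 0.333333 * 14 * 54.76
= 255.5467 kg*m^2


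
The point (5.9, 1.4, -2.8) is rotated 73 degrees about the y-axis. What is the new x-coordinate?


Rotation about y-axis: x' = x*cos(theta) + z*sin(theta)
= 5.9 * 0.2924 + -2.8 * 0.9563
= -0.9527


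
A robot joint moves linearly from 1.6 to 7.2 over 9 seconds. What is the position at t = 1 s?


s = t/T = 1/9 = 0.1111
p(t) = p0 + (pf-p0)*s
= 1.6 + (7.2 - 1.6) * 0.1111
= 2.2222


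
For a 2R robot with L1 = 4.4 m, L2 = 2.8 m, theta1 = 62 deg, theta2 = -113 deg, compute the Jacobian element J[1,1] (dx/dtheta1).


J[1,1] = -L1*sin(t1) - L2*sin(t1+t2)
= -4.4*sin(62) - 2.8*sin(-51)
= -1.709


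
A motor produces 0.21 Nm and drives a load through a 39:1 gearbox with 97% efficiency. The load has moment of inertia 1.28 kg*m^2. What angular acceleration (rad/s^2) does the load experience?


tau_out = tau_motor * N * eta
= 0.21 * 39 * 0.97 = 7.9443 Nm
alpha = tau_out / I = 7.9443 / 1.28
= 6.2065 rad/s^2


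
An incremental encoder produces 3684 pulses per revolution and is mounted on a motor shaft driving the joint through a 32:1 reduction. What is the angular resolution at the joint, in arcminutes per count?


counts per rev = 3684
effective counts at joint = 3684 * 32 = 117888
resolution = 360*60 / 117888
= 0.1832 arcmin/count


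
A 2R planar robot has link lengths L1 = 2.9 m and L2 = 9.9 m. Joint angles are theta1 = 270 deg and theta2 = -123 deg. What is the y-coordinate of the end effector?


Convert angles to radians: theta1 = 4.7124, theta2 = -2.1468
y = L1*sin(theta1) + L2*sin(theta1+theta2)
y = -2.9 + 5.3919
y = 2.4919


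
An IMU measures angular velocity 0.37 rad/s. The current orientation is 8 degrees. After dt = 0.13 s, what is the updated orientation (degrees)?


delta_theta = w * dt = 0.37 * 0.13 = 0.0481 rad
= 2.7559 deg
theta_new = 8 + 2.7559 = 10.7559 deg


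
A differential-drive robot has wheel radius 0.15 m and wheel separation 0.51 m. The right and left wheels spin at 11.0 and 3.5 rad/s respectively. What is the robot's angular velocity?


vR = r*wR = 0.15*11.0 = 1.65 m/s
vL = r*wL = 0.15*3.5 = 0.525 m/s
v = (vR+vL)/2 = 1.0875 m/s
omega = (vR-vL)/L = 2.2059 rad/s
angular velocity = 2.2059 rad/s


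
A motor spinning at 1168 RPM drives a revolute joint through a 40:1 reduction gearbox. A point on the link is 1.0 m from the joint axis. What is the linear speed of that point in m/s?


omega_motor = 1168 * 2*pi/60 = 122.3127 rad/s
omega_joint = omega_motor / 40 = 3.0578 rad/s
v = omega_joint * r = 3.0578 * 1.0
= 3.0578 m/s


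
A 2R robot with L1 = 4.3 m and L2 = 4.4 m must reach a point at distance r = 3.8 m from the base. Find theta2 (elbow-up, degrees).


cos(theta2) = (r^2 - L1^2 - L2^2) / (2*L1*L2)
cos(theta2) = (14.44 - 18.49 - 19.36) / 37.84
cos(theta2) = -0.618658
theta2 = 128.2182 degrees


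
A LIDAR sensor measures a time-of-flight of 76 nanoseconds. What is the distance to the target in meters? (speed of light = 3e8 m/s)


tof = 76 ns = 7.6e-08 s
dist = c * tof / 2
= 3e8 * 7.6e-08 / 2
= 11.4 m


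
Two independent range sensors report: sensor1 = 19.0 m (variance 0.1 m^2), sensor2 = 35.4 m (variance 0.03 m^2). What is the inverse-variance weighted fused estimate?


w1 = (1/var1) / (1/var1 + 1/var2)
   = 10.0 / (10.0 + 33.3333) = 0.2308
w2 = 1 - w1 = 0.7692
fused = w1*s1 + w2*s2 = 4.3846 + 27.2308
= 31.6154 m


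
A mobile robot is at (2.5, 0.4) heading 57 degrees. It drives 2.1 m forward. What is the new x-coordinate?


x_new = x0 + d*cos(theta)
= 2.5 + 2.1*cos(57)
= 2.5 + 1.1437
= 3.6437


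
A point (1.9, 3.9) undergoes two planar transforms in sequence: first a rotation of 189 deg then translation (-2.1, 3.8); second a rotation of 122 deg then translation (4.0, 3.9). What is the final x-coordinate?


After transform 1:
x1 = cos(189)*1.9 - sin(189)*3.9 + -2.1 = -3.3665
y1 = sin(189)*1.9 + cos(189)*3.9 + 3.8 = -0.3492
After transform 2:
x2 = cos(122)*-3.3665 - sin(122)*-0.3492 + 4.0
= 6.0801


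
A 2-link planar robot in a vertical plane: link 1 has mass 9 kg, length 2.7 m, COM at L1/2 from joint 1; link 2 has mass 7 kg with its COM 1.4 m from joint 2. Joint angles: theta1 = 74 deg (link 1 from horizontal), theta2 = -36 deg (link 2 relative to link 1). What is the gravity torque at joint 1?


Horizontal distance from joint 1 to link-1 COM:
  x_c1 = (L1/2)*cos(t1) = 1.35 * 0.2756 = 0.3721 m
Horizontal distance from joint 1 to link-2 COM:
  x_c2 = L1*cos(t1) + Lc2*cos(t1+t2)
       = 2.7*0.2756 + 1.4*0.788 = 1.8474 m
tau1 = m1*g*x_c1 + m2*g*x_c2
     = 9*9.81*0.3721 + 7*9.81*1.8474
     = 32.8536 + 126.8634
     = 159.7171 Nm


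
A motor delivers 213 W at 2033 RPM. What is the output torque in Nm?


omega = 2033 * 2*pi/60 = 212.8953 rad/s
tau = P / omega = 213 / 212.8953
= 1.0005 Nm


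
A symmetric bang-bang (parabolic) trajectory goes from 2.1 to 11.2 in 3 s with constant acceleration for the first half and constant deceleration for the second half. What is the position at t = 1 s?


Symmetric rest-to-rest: each phase covers (pf-p0)/2 in time T/2. 0.5*a*(T/2)^2 = (pf-p0)/2 => a = 4*(pf-p0)/T^2
a = 4*(11.2-2.1)/3^2 = 4.0444
t = 1 is in the acceleration phase (t <= T/2).
p = p0 + 0.5*a*t^2 = 2.1 + 0.5*4.0444*1^2
= 4.1222


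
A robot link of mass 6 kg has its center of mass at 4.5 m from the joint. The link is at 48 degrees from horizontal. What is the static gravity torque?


tau = m*g*L*cos(angle)
= 6 * 9.81 * 4.5 * cos(48 deg)
= 6 * 9.81 * 4.5 * 0.6691
= 177.2326 Nm


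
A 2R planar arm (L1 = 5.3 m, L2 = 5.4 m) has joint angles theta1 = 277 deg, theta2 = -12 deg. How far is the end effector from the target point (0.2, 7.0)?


End effector via forward kinematics:
x = L1*cos(t1) + L2*cos(t1+t2) = 0.1753
y = L1*sin(t1) + L2*sin(t1+t2) = -10.6399
Distance to target:
d = sqrt((0.2 - 0.1753)^2 + (7.0 - -10.6399)^2)
= sqrt(0.0006 + 311.1677)
= 17.64 m


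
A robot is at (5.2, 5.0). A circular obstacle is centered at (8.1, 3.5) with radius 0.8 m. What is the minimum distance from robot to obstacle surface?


center_dist = sqrt((5.2-8.1)^2 + (5.0-3.5)^2)
= sqrt(8.41 + 2.25)
= 3.265
min_dist = center_dist - radius = 3.265 - 0.8 = 2.465 m


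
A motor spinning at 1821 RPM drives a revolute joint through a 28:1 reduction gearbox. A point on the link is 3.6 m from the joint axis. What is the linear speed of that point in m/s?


omega_motor = 1821 * 2*pi/60 = 190.6947 rad/s
omega_joint = omega_motor / 28 = 6.8105 rad/s
v = omega_joint * r = 6.8105 * 3.6
= 24.5179 m/s


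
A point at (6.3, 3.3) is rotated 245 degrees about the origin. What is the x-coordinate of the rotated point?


x' = x*cos(theta) - y*sin(theta)
cos(245 deg) = -0.4226, sin(245 deg) = -0.9063
x' = 6.3 * -0.4226 - 3.3 * -0.9063
= -2.6625 - -2.9908
= 0.3283


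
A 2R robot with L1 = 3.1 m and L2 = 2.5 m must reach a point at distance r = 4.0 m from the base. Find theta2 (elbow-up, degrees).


cos(theta2) = (r^2 - L1^2 - L2^2) / (2*L1*L2)
cos(theta2) = (16.0 - 9.61 - 6.25) / 15.5
cos(theta2) = 0.009032
theta2 = 89.4825 degrees


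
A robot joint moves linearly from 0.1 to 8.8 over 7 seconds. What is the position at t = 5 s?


s = t/T = 5/7 = 0.7143
p(t) = p0 + (pf-p0)*s
= 0.1 + (8.8 - 0.1) * 0.7143
= 6.3143


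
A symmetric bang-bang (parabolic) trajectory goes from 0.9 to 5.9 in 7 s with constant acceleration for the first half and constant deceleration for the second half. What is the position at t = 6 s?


Symmetric rest-to-rest: each phase covers (pf-p0)/2 in time T/2. 0.5*a*(T/2)^2 = (pf-p0)/2 => a = 4*(pf-p0)/T^2
a = 4*(5.9-0.9)/7^2 = 0.4082
t = 6 is in the deceleration phase (t > T/2).
p = pf - 0.5*a*(T-t)^2 = 5.9 - 0.5*0.4082*1^2
= 5.6959


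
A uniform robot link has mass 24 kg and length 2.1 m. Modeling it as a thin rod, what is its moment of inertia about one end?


I = (1/3) * m * L^2
= (1/3) * 24 * 2.1^2
= 0.333333 * 24 * 4.41
= 35.28 kg*m^2


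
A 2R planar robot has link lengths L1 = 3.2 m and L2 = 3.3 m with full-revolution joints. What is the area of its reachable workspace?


r_max = L1 + L2 = 6.5 m
r_min = |L1 - L2| = 0.1 m
Area = pi*(r_max^2 - r_min^2)
= pi*(42.25 - 0.01)
= pi * 42.24
= 132.7009 m^2


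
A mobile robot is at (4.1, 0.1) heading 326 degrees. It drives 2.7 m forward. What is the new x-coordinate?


x_new = x0 + d*cos(theta)
= 4.1 + 2.7*cos(326)
= 4.1 + 2.2384
= 6.3384


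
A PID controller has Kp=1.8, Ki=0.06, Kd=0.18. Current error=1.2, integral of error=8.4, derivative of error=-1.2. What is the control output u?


u = Kp*e + Ki*int(e) + Kd*de/dt
= 1.8*1.2 + 0.06*8.4 + 0.18*(-1.2)
= 2.16 + 0.504 + -0.216
= 2.448


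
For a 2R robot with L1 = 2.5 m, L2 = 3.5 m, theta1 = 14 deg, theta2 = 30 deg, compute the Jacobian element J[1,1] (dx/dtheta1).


J[1,1] = -L1*sin(t1) - L2*sin(t1+t2)
= -2.5*sin(14) - 3.5*sin(44)
= -3.0361


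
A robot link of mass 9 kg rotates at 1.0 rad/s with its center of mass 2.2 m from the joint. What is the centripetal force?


F = m * omega^2 * r
= 9 * 1.0^2 * 2.2
= 9 * 1.0 * 2.2
= 19.8 N


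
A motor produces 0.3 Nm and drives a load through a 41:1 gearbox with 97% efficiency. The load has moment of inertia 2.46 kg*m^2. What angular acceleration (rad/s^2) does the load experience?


tau_out = tau_motor * N * eta
= 0.3 * 41 * 0.97 = 11.931 Nm
alpha = tau_out / I = 11.931 / 2.46
= 4.85 rad/s^2


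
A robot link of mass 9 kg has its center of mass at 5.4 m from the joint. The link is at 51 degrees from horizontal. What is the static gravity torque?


tau = m*g*L*cos(angle)
= 9 * 9.81 * 5.4 * cos(51 deg)
= 9 * 9.81 * 5.4 * 0.6293
= 300.0386 Nm


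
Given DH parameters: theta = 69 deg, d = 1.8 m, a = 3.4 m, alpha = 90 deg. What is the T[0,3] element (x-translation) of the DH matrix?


T[0,3] = a * cos(theta)
= 3.4 * cos(69 deg)
= 3.4 * 0.3584
= 1.2185


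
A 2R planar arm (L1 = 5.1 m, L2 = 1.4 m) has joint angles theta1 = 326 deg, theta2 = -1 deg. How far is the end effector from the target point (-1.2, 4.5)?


End effector via forward kinematics:
x = L1*cos(t1) + L2*cos(t1+t2) = 5.3749
y = L1*sin(t1) + L2*sin(t1+t2) = -3.6549
Distance to target:
d = sqrt((-1.2 - 5.3749)^2 + (4.5 - -3.6549)^2)
= sqrt(43.2294 + 66.5022)
= 10.4753 m


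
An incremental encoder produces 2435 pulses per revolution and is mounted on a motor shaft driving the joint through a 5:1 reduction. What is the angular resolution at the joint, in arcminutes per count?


counts per rev = 2435
effective counts at joint = 2435 * 5 = 12175
resolution = 360*60 / 12175
= 1.7741 arcmin/count


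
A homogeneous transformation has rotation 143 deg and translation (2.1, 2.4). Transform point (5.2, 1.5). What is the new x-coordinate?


x' = cos(theta)*px - sin(theta)*py + tx
= -0.7986*5.2 - 0.6018*1.5 + 2.1
= -2.9556


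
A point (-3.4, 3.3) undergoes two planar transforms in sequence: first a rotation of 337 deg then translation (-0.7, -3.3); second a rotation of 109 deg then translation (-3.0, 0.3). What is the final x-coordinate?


After transform 1:
x1 = cos(337)*-3.4 - sin(337)*3.3 + -0.7 = -2.5403
y1 = sin(337)*-3.4 + cos(337)*3.3 + -3.3 = 1.0662
After transform 2:
x2 = cos(109)*-2.5403 - sin(109)*1.0662 + -3.0
= -3.181


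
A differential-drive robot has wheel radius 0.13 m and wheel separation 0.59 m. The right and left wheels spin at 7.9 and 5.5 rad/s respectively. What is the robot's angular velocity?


vR = r*wR = 0.13*7.9 = 1.027 m/s
vL = r*wL = 0.13*5.5 = 0.715 m/s
v = (vR+vL)/2 = 0.871 m/s
omega = (vR-vL)/L = 0.5288 rad/s
angular velocity = 0.5288 rad/s


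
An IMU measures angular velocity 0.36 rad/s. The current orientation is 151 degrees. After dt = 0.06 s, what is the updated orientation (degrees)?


delta_theta = w * dt = 0.36 * 0.06 = 0.0216 rad
= 1.2376 deg
theta_new = 151 + 1.2376 = 152.2376 deg


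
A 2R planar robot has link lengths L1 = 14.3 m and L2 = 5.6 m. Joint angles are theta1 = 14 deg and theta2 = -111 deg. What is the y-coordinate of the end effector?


Convert angles to radians: theta1 = 0.2443, theta2 = -1.9373
y = L1*sin(theta1) + L2*sin(theta1+theta2)
y = 3.4595 + -5.5583
y = -2.0988


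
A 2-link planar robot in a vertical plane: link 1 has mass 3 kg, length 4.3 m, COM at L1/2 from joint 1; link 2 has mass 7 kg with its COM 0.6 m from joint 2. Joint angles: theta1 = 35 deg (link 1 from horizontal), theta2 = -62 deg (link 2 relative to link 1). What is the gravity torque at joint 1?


Horizontal distance from joint 1 to link-1 COM:
  x_c1 = (L1/2)*cos(t1) = 2.15 * 0.8192 = 1.7612 m
Horizontal distance from joint 1 to link-2 COM:
  x_c2 = L1*cos(t1) + Lc2*cos(t1+t2)
       = 4.3*0.8192 + 0.6*0.891 = 4.057 m
tau1 = m1*g*x_c1 + m2*g*x_c2
     = 3*9.81*1.7612 + 7*9.81*4.057
     = 51.8314 + 278.5913
     = 330.4227 Nm


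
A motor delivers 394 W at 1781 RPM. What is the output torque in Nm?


omega = 1781 * 2*pi/60 = 186.5059 rad/s
tau = P / omega = 394 / 186.5059
= 2.1125 Nm
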